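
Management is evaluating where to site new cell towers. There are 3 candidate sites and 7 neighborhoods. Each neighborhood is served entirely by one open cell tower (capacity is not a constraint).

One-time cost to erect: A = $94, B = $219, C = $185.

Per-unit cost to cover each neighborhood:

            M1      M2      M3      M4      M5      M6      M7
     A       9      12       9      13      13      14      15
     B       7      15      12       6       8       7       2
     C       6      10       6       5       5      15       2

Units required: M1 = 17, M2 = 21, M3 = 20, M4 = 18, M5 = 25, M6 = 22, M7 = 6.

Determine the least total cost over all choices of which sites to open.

For any fixed open set, each neighborhood goes to its cheapest open site; total = fixed + service.
{C}: M1→C 6·17=102, M2→C 10·21=210, M3→C 6·20=120, M4→C 5·18=90, M5→C 5·25=125, M6→C 15·22=330, M7→C 2·6=12. Service 989; fixed 185; total 1174.
{B, C}: M1→C 6·17=102, M2→C 10·21=210, M3→C 6·20=120, M4→C 5·18=90, M5→C 5·25=125, M6→B 7·22=154, M7→B 2·6=12. Service 813; fixed 404; total 1217.
{A, C}: M1→C 6·17=102, M2→C 10·21=210, M3→C 6·20=120, M4→C 5·18=90, M5→C 5·25=125, M6→A 14·22=308, M7→C 2·6=12. Service 967; fixed 279; total 1246.
{A, B, C}: M1→C 6·17=102, M2→C 10·21=210, M3→C 6·20=120, M4→C 5·18=90, M5→C 5·25=125, M6→B 7·22=154, M7→B 2·6=12. Service 813; fixed 498; total 1311.
No other subset beats 1174.

Minimum total cost: 1174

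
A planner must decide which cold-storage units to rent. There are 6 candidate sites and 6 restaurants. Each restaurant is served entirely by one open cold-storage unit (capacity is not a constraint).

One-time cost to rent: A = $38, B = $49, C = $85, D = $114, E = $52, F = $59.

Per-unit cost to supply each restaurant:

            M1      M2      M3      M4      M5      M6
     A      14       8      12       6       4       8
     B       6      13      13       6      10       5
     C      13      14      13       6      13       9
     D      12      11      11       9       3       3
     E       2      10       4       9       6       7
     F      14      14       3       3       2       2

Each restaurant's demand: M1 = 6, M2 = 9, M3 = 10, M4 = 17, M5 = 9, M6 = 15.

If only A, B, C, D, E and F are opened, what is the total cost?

Each restaurant is assigned to its cheapest site among the open ones.
{A, B, C, D, E, F}: M1→E 2·6=12, M2→A 8·9=72, M3→F 3·10=30, M4→F 3·17=51, M5→F 2·9=18, M6→F 2·15=30. Service 213; fixed 397; total 610.

Total cost: 610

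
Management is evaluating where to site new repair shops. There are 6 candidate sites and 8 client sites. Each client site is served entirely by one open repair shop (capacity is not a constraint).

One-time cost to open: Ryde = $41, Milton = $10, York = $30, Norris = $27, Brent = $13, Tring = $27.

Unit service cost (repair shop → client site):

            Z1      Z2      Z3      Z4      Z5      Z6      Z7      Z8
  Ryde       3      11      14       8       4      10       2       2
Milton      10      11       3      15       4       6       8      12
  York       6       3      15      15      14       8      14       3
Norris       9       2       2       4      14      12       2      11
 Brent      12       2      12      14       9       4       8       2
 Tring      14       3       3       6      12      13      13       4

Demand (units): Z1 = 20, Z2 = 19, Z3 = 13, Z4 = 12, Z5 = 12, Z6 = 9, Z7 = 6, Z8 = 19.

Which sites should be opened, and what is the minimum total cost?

Open Ryde, Norris and Brent; minimum total cost 387.

For any fixed open set, each client site goes to its cheapest open site; total = fixed + service.
{Ryde, Norris, Brent}: Z1→Ryde 3·20=60, Z2→Norris 2·19=38, Z3→Norris 2·13=26, Z4→Norris 4·12=48, Z5→Ryde 4·12=48, Z6→Brent 4·9=36, Z7→Ryde 2·6=12, Z8→Ryde 2·19=38. Service 306; fixed 81; total 387.
{Ryde, Milton, Norris, Brent}: service 306 + fixed 91 = 397
{Ryde, Milton, Norris}: service 324 + fixed 78 = 402
{Ryde, Milton, York, Norris, Brent, Tring}: service 306 + fixed 148 = 454
No other subset beats 387.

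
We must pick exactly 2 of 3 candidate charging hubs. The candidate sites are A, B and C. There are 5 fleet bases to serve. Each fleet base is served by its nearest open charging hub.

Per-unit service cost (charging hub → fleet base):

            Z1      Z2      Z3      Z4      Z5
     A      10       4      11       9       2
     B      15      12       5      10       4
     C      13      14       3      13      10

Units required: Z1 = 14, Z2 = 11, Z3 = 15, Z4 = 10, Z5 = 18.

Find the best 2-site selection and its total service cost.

Choose A and C; total service cost 355.

With exactly 2 open, each fleet base uses its cheapest among the chosen.
{A, C}: Z1→A 10·14=140, Z2→A 4·11=44, Z3→C 3·15=45, Z4→A 9·10=90, Z5→A 2·18=36. Service cost 355.
{A, B}: service cost 385
{B, C}: service cost 531
Among all 3 size-2 choices, {A, C} is lowest.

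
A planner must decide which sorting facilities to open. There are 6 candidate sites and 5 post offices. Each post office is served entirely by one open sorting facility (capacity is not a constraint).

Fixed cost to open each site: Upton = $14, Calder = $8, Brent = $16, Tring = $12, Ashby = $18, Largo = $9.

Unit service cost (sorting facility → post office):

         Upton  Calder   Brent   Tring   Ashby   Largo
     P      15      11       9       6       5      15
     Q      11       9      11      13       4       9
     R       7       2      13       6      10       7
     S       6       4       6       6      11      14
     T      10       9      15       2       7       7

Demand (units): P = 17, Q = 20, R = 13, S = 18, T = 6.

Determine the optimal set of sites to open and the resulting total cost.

Open Calder, Tring and Ashby; minimum total cost 313.

For any fixed open set, each post office goes to its cheapest open site; total = fixed + service.
{Calder, Tring, Ashby}: P→Ashby 5·17=85, Q→Ashby 4·20=80, R→Calder 2·13=26, S→Calder 4·18=72, T→Tring 2·6=12. Service 275; fixed 38; total 313.
{Calder, Tring, Ashby, Largo}: service 275 + fixed 47 = 322
{Upton, Calder, Tring, Ashby}: service 275 + fixed 52 = 327
{Upton, Calder, Brent, Tring, Ashby, Largo}: service 275 + fixed 77 = 352
No other subset beats 313.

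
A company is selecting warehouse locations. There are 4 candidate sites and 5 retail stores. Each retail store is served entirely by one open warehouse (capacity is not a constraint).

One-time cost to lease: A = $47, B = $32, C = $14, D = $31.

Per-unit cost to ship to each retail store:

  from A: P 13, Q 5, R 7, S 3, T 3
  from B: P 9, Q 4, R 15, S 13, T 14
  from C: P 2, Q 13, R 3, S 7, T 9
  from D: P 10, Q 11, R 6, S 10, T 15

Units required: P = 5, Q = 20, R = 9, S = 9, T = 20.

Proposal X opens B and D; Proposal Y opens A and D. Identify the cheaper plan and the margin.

Proposal Y is cheaper by 243.

Proposal X: {B, D}: P→B 9·5=45, Q→B 4·20=80, R→D 6·9=54, S→D 10·9=90, T→B 14·20=280. Service 549; fixed 63; total 612.
Proposal Y: {A, D}: P→D 10·5=50, Q→A 5·20=100, R→D 6·9=54, S→A 3·9=27, T→A 3·20=60. Service 291; fixed 78; total 369.
Difference: |612 − 369| = 243.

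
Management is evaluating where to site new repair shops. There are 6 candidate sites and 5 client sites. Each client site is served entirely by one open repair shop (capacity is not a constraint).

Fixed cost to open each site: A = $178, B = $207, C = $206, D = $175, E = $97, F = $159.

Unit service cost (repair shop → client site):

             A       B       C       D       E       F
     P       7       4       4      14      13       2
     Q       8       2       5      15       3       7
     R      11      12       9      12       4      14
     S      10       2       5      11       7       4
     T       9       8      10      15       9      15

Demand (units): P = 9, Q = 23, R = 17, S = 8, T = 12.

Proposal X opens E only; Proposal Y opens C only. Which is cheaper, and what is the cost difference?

Proposal X is cheaper by 155.

Proposal X: {E}: P→E 13·9=117, Q→E 3·23=69, R→E 4·17=68, S→E 7·8=56, T→E 9·12=108. Service 418; fixed 97; total 515.
Proposal Y: {C}: P→C 4·9=36, Q→C 5·23=115, R→C 9·17=153, S→C 5·8=40, T→C 10·12=120. Service 464; fixed 206; total 670.
Difference: |515 − 670| = 155.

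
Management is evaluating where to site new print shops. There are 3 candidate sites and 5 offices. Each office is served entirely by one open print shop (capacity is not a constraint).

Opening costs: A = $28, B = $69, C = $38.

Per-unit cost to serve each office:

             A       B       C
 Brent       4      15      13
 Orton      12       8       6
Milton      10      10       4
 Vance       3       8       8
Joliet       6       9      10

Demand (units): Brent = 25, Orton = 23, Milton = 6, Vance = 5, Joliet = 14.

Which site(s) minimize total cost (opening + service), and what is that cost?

For any fixed open set, each office goes to its cheapest open site; total = fixed + service.
{A, C}: Brent→A 4·25=100, Orton→C 6·23=138, Milton→C 4·6=24, Vance→A 3·5=15, Joliet→A 6·14=84. Service 361; fixed 66; total 427.
{A, B, C}: service 361 + fixed 135 = 496
{A, B}: service 443 + fixed 97 = 540
{A}: Brent→A 4·25=100, Orton→A 12·23=276, Milton→A 10·6=60, Vance→A 3·5=15, Joliet→A 6·14=84. Service 535; fixed 28; total 563.
No other subset beats 427.

Open A and C; minimum total cost 427.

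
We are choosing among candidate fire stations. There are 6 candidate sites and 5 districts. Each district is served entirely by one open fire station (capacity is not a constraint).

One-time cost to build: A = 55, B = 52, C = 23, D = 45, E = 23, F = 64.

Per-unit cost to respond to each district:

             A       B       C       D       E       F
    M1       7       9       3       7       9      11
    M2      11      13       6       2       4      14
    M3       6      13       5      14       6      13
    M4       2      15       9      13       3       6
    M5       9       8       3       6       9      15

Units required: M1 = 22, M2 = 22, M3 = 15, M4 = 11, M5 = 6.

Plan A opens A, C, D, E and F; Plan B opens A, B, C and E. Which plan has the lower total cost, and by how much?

Plan A: {A, C, D, E, F}: M1→C 3·22=66, M2→D 2·22=44, M3→C 5·15=75, M4→A 2·11=22, M5→C 3·6=18. Service 225; fixed 210; total 435.
Plan B: {A, B, C, E}: M1→C 3·22=66, M2→E 4·22=88, M3→C 5·15=75, M4→A 2·11=22, M5→C 3·6=18. Service 269; fixed 153; total 422.
Difference: |435 − 422| = 13.

Plan B is cheaper by 13.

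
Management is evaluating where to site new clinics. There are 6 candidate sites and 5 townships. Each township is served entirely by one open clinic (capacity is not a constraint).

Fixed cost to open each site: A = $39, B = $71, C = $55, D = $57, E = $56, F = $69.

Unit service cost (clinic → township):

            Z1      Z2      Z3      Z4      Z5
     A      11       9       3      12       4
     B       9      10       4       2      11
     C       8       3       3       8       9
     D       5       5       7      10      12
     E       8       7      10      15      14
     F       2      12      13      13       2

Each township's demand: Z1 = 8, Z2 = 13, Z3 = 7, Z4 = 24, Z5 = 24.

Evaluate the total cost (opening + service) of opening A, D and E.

Each township is assigned to its cheapest site among the open ones.
{A, D, E}: Z1→D 5·8=40, Z2→D 5·13=65, Z3→A 3·7=21, Z4→D 10·24=240, Z5→A 4·24=96. Service 462; fixed 152; total 614.

Total cost: 614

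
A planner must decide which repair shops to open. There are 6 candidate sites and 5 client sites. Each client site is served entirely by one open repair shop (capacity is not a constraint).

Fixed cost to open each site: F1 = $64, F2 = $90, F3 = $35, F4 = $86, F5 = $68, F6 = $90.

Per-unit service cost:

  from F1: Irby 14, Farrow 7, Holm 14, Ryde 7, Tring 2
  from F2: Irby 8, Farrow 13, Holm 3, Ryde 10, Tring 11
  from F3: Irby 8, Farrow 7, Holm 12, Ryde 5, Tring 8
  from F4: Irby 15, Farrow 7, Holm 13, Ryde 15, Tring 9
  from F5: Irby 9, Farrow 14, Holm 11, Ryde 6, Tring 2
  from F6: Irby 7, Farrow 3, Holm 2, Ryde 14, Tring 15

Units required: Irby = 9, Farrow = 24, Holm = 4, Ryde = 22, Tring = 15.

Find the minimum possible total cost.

Minimum total cost: 463

For any fixed open set, each client site goes to its cheapest open site; total = fixed + service.
{F5, F6}: Irby→F6 7·9=63, Farrow→F6 3·24=72, Holm→F6 2·4=8, Ryde→F5 6·22=132, Tring→F5 2·15=30. Service 305; fixed 158; total 463.
{F1, F3, F6}: service 283 + fixed 189 = 472
{F3, F5, F6}: service 283 + fixed 193 = 476
{F1, F2, F3, F4, F5, F6}: Irby→F6 7·9=63, Farrow→F6 3·24=72, Holm→F6 2·4=8, Ryde→F3 5·22=110, Tring→F1 2·15=30. Service 283; fixed 433; total 716.
No other subset beats 463.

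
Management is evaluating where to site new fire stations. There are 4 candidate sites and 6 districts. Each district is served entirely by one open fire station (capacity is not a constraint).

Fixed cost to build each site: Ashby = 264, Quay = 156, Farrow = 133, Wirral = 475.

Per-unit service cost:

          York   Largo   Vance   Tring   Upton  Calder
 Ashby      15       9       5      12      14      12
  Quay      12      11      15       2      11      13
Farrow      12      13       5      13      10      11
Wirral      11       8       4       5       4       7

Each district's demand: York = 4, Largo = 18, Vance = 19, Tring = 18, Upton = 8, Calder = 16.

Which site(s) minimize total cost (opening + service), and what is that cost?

For any fixed open set, each district goes to its cheapest open site; total = fixed + service.
{Quay, Farrow}: York→Quay 12·4=48, Largo→Quay 11·18=198, Vance→Farrow 5·19=95, Tring→Quay 2·18=36, Upton→Farrow 10·8=80, Calder→Farrow 11·16=176. Service 633; fixed 289; total 922.
{Wirral}: York→Wirral 11·4=44, Largo→Wirral 8·18=144, Vance→Wirral 4·19=76, Tring→Wirral 5·18=90, Upton→Wirral 4·8=32, Calder→Wirral 7·16=112. Service 498; fixed 475; total 973.
{Farrow}: York→Farrow 12·4=48, Largo→Farrow 13·18=234, Vance→Farrow 5·19=95, Tring→Farrow 13·18=234, Upton→Farrow 10·8=80, Calder→Farrow 11·16=176. Service 867; fixed 133; total 1000.
{Ashby, Quay, Farrow, Wirral}: York→Wirral 11·4=44, Largo→Wirral 8·18=144, Vance→Wirral 4·19=76, Tring→Quay 2·18=36, Upton→Wirral 4·8=32, Calder→Wirral 7·16=112. Service 444; fixed 1028; total 1472.
No other subset beats 922.

Open Quay and Farrow; minimum total cost 922.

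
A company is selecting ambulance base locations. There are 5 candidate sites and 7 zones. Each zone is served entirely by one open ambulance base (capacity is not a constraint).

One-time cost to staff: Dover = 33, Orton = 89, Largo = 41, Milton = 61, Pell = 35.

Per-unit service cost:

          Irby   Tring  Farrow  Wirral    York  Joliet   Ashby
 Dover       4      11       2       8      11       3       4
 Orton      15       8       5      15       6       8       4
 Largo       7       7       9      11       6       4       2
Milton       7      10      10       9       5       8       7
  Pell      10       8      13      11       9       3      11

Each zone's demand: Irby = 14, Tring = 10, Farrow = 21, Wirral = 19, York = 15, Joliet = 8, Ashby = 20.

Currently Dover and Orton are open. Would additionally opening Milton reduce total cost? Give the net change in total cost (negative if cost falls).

No — net change +46 (cost rises by 46).

Current service cost with {Dover, Orton}: 524.
Adding Milton: each zone re-picks its cheapest; new service cost 509, saving 15.
Extra fixed cost: 61. Net change = 61 − 15 = 46.
(Totals: 646 → 692.)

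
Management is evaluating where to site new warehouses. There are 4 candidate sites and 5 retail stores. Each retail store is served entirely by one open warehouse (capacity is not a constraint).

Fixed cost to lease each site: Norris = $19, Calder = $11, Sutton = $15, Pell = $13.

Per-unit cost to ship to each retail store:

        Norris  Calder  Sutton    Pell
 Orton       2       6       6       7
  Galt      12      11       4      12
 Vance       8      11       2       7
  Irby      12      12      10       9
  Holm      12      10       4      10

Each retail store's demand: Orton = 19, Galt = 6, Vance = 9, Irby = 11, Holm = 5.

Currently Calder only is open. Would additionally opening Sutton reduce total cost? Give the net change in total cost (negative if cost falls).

Yes — net change −160 (cost falls by 160).

Current service cost with {Calder}: 461.
Adding Sutton: each retail store re-picks its cheapest; new service cost 286, saving 175.
Extra fixed cost: 15. Net change = 15 − 175 = -160.
(Totals: 472 → 312.)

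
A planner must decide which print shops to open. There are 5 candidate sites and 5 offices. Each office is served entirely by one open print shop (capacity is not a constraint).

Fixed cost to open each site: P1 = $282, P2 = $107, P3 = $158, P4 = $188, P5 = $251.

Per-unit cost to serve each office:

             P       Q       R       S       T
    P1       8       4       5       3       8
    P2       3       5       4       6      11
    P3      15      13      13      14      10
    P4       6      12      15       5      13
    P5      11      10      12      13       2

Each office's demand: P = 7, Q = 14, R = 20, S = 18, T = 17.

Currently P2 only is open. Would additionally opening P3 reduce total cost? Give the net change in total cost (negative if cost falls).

Current service cost with {P2}: 466.
Adding P3: each office re-picks its cheapest; new service cost 449, saving 17.
Extra fixed cost: 158. Net change = 158 − 17 = 141.
(Totals: 573 → 714.)

No — net change +141 (cost rises by 141).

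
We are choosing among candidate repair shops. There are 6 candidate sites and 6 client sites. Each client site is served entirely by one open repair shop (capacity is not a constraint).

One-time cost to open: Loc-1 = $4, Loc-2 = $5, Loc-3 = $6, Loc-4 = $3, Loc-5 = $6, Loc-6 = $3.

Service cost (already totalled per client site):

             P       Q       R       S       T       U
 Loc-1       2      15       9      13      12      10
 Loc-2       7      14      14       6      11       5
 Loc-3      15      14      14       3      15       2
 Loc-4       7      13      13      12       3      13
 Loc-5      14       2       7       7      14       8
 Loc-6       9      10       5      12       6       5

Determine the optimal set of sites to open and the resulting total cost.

For any fixed open set, each client site goes to its cheapest open site; total = fixed + service.
{Loc-1, Loc-3, Loc-4, Loc-5}: P→Loc-1 2, Q→Loc-5 2, R→Loc-5 7, S→Loc-3 3, T→Loc-4 3, U→Loc-3 2. Service 19; fixed 19; total 38.
{Loc-1, Loc-3, Loc-4, Loc-5, Loc-6}: P→Loc-1 2, Q→Loc-5 2, R→Loc-6 5, S→Loc-3 3, T→Loc-4 3, U→Loc-3 2. Service 17; fixed 22; total 39.
{Loc-1, Loc-3, Loc-5, Loc-6}: service 20 + fixed 19 = 39
{Loc-1, Loc-2, Loc-3, Loc-4, Loc-5, Loc-6}: service 17 + fixed 27 = 44
No other subset beats 38.

Open Loc-1, Loc-3, Loc-4 and Loc-5; minimum total cost 38.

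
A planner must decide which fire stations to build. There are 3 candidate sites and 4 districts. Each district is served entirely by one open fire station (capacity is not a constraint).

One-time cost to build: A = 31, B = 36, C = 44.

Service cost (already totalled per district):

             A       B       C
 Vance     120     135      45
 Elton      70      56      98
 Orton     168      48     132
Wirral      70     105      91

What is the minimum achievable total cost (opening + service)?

For any fixed open set, each district goes to its cheapest open site; total = fixed + service.
{B, C}: Vance→C 45, Elton→B 56, Orton→B 48, Wirral→C 91. Service 240; fixed 80; total 320.
{A, B, C}: service 219 + fixed 111 = 330
{A, B}: service 294 + fixed 67 = 361
{A}: Vance→A 120, Elton→A 70, Orton→A 168, Wirral→A 70. Service 428; fixed 31; total 459.
No other subset beats 320.

Minimum total cost: 320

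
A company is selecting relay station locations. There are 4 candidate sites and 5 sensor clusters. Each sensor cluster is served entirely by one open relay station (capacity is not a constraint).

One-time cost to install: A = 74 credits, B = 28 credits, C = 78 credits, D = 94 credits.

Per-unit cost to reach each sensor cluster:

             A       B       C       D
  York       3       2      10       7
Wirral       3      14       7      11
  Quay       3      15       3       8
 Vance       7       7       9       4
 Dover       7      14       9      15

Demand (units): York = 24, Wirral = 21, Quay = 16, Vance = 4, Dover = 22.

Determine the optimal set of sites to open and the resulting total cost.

Open A only; minimum total cost 439.

For any fixed open set, each sensor cluster goes to its cheapest open site; total = fixed + service.
{A}: York→A 3·24=72, Wirral→A 3·21=63, Quay→A 3·16=48, Vance→A 7·4=28, Dover→A 7·22=154. Service 365; fixed 74; total 439.
{A, B}: service 341 + fixed 102 = 443
{A, C}: service 365 + fixed 152 = 517
{A, B, C, D}: service 329 + fixed 274 = 603
No other subset beats 439.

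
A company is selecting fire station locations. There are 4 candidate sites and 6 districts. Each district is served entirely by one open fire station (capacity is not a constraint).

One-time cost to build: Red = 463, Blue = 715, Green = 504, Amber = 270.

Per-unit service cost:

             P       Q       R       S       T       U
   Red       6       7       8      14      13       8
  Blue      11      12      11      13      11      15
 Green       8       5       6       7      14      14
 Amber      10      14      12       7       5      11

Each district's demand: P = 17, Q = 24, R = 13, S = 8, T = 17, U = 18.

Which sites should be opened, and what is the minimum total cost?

For any fixed open set, each district goes to its cheapest open site; total = fixed + service.
{Amber}: P→Amber 10·17=170, Q→Amber 14·24=336, R→Amber 12·13=156, S→Amber 7·8=56, T→Amber 5·17=85, U→Amber 11·18=198. Service 1001; fixed 270; total 1271.
{Red}: P→Red 6·17=102, Q→Red 7·24=168, R→Red 8·13=104, S→Red 14·8=112, T→Red 13·17=221, U→Red 8·18=144. Service 851; fixed 463; total 1314.
{Green}: service 880 + fixed 504 = 1384
{Red, Blue, Green, Amber}: P→Red 6·17=102, Q→Green 5·24=120, R→Green 6·13=78, S→Green 7·8=56, T→Amber 5·17=85, U→Red 8·18=144. Service 585; fixed 1952; total 2537.
No other subset beats 1271.

Open Amber only; minimum total cost 1271.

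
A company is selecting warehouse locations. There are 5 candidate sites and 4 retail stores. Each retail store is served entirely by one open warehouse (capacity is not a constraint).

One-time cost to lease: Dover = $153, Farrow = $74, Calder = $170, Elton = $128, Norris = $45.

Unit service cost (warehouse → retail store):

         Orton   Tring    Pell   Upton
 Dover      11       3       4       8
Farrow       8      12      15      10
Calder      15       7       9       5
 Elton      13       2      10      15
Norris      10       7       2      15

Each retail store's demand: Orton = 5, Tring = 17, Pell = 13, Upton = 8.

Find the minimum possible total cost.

Minimum total cost: 360

For any fixed open set, each retail store goes to its cheapest open site; total = fixed + service.
{Norris}: Orton→Norris 10·5=50, Tring→Norris 7·17=119, Pell→Norris 2·13=26, Upton→Norris 15·8=120. Service 315; fixed 45; total 360.
{Dover}: Orton→Dover 11·5=55, Tring→Dover 3·17=51, Pell→Dover 4·13=52, Upton→Dover 8·8=64. Service 222; fixed 153; total 375.
{Farrow, Norris}: service 265 + fixed 119 = 384
{Dover, Farrow, Calder, Elton, Norris}: service 140 + fixed 570 = 710
No other subset beats 360.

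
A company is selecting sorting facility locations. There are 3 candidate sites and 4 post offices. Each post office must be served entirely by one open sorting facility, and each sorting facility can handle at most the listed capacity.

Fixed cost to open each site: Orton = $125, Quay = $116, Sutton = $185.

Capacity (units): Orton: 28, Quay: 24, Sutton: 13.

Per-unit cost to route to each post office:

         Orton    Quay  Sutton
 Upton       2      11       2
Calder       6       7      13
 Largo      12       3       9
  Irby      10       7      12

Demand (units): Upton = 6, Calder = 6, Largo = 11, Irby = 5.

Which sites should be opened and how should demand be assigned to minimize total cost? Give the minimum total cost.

Open {Orton}: Upton→Orton 2·6=12, Calder→Orton 6·6=36, Largo→Orton 12·11=132, Irby→Orton 10·5=50.
Loads: Orton carries 28/28. Service 230; fixed 125; total 355.
Next best feasible plan costs 357.

Minimum total cost: 355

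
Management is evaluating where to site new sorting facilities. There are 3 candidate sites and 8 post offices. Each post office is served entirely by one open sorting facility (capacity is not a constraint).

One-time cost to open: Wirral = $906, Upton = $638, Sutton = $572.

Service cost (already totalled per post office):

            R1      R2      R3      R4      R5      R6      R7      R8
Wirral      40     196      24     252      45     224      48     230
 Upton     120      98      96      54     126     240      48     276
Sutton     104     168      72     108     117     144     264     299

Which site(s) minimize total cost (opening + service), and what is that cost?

For any fixed open set, each post office goes to its cheapest open site; total = fixed + service.
{Upton}: R1→Upton 120, R2→Upton 98, R3→Upton 96, R4→Upton 54, R5→Upton 126, R6→Upton 240, R7→Upton 48, R8→Upton 276. Service 1058; fixed 638; total 1696.
{Sutton}: service 1276 + fixed 572 = 1848
{Wirral}: R1→Wirral 40, R2→Wirral 196, R3→Wirral 24, R4→Wirral 252, R5→Wirral 45, R6→Wirral 224, R7→Wirral 48, R8→Wirral 230. Service 1059; fixed 906; total 1965.
{Wirral, Upton, Sutton}: service 683 + fixed 2116 = 2799
(All 7 nonempty subsets were checked; Upton only is lowest.)

Open Upton only; minimum total cost 1696.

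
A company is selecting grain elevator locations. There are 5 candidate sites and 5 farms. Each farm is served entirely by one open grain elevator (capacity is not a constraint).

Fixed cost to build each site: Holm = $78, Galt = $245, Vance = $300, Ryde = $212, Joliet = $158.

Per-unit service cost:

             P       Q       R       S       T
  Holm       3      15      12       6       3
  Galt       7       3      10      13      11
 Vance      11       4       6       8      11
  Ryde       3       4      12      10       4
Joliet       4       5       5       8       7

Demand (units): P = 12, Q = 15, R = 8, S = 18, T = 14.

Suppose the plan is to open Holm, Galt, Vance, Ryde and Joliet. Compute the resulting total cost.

Total cost: 1264

Each farm is assigned to its cheapest site among the open ones.
{Holm, Galt, Vance, Ryde, Joliet}: P→Holm 3·12=36, Q→Galt 3·15=45, R→Joliet 5·8=40, S→Holm 6·18=108, T→Holm 3·14=42. Service 271; fixed 993; total 1264.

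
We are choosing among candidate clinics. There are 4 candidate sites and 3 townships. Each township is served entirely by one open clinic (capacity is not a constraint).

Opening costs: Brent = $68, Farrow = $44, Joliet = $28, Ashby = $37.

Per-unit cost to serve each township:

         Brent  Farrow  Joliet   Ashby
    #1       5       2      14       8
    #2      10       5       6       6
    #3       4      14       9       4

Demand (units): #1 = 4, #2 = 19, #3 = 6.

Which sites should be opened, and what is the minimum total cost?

Open Ashby only; minimum total cost 207.

For any fixed open set, each township goes to its cheapest open site; total = fixed + service.
{Ashby}: #1→Ashby 8·4=32, #2→Ashby 6·19=114, #3→Ashby 4·6=24. Service 170; fixed 37; total 207.
{Farrow, Ashby}: service 127 + fixed 81 = 208
{Farrow, Joliet}: service 157 + fixed 72 = 229
{Brent, Farrow, Joliet, Ashby}: service 127 + fixed 177 = 304
(All 15 nonempty subsets were checked; Ashby only is lowest.)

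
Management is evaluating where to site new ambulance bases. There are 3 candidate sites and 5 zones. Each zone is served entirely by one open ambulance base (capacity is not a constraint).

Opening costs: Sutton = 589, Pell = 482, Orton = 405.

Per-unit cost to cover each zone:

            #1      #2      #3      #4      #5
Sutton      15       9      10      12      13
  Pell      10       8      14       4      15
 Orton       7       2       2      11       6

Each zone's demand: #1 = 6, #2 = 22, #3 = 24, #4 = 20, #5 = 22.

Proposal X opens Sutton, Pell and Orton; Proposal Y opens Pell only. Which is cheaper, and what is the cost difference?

Proposal X: {Sutton, Pell, Orton}: #1→Orton 7·6=42, #2→Orton 2·22=44, #3→Orton 2·24=48, #4→Pell 4·20=80, #5→Orton 6·22=132. Service 346; fixed 1476; total 1822.
Proposal Y: {Pell}: #1→Pell 10·6=60, #2→Pell 8·22=176, #3→Pell 14·24=336, #4→Pell 4·20=80, #5→Pell 15·22=330. Service 982; fixed 482; total 1464.
Difference: |1822 − 1464| = 358.

Proposal Y is cheaper by 358.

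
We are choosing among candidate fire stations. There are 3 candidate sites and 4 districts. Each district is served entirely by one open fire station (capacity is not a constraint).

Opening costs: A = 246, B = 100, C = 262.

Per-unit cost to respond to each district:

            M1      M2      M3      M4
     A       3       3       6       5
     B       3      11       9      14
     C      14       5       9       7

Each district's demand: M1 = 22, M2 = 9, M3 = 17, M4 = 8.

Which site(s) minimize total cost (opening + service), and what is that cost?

For any fixed open set, each district goes to its cheapest open site; total = fixed + service.
{A}: M1→A 3·22=66, M2→A 3·9=27, M3→A 6·17=102, M4→A 5·8=40. Service 235; fixed 246; total 481.
{B}: M1→B 3·22=66, M2→B 11·9=99, M3→B 9·17=153, M4→B 14·8=112. Service 430; fixed 100; total 530.
{A, B}: M1→A 3·22=66, M2→A 3·9=27, M3→A 6·17=102, M4→A 5·8=40. Service 235; fixed 346; total 581.
{A, B, C}: M1→A 3·22=66, M2→A 3·9=27, M3→A 6·17=102, M4→A 5·8=40. Service 235; fixed 608; total 843.
No other subset beats 481.

Open A only; minimum total cost 481.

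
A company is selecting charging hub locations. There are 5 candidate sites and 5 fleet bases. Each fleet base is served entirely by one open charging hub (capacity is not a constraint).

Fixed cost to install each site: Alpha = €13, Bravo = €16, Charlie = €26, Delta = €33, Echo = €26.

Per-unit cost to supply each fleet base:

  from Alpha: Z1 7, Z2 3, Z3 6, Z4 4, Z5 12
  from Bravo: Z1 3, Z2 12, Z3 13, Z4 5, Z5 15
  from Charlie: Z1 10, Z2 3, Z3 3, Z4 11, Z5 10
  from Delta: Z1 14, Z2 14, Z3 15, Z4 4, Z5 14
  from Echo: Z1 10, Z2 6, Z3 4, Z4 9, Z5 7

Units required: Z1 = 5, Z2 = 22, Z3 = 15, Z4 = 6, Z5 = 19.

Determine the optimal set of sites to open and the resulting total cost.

For any fixed open set, each fleet base goes to its cheapest open site; total = fixed + service.
{Alpha, Bravo, Echo}: Z1→Bravo 3·5=15, Z2→Alpha 3·22=66, Z3→Echo 4·15=60, Z4→Alpha 4·6=24, Z5→Echo 7·19=133. Service 298; fixed 55; total 353.
{Alpha, Echo}: Z1→Alpha 7·5=35, Z2→Alpha 3·22=66, Z3→Echo 4·15=60, Z4→Alpha 4·6=24, Z5→Echo 7·19=133. Service 318; fixed 39; total 357.
{Bravo, Charlie, Echo}: service 289 + fixed 68 = 357
{Alpha, Bravo, Charlie, Delta, Echo}: Z1→Bravo 3·5=15, Z2→Alpha 3·22=66, Z3→Charlie 3·15=45, Z4→Alpha 4·6=24, Z5→Echo 7·19=133. Service 283; fixed 114; total 397.
No other subset beats 353.

Open Alpha, Bravo and Echo; minimum total cost 353.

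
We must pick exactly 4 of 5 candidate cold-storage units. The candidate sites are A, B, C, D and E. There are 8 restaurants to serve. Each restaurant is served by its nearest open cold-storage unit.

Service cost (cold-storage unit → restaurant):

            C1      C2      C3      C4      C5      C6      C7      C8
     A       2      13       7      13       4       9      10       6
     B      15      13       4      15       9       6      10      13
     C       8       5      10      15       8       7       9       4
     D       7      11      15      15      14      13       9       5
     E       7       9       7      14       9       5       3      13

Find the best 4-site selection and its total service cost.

With exactly 4 open, each restaurant uses its cheapest among the chosen.
{A, B, C, E}: C1→A 2, C2→C 5, C3→B 4, C4→A 13, C5→A 4, C6→E 5, C7→E 3, C8→C 4. Service cost 40.
{A, C, D, E}: service cost 43
{A, B, D, E}: service cost 45
Among all 5 size-4 choices, {A, B, C, E} is lowest.

Choose A, B, C and E; total service cost 40.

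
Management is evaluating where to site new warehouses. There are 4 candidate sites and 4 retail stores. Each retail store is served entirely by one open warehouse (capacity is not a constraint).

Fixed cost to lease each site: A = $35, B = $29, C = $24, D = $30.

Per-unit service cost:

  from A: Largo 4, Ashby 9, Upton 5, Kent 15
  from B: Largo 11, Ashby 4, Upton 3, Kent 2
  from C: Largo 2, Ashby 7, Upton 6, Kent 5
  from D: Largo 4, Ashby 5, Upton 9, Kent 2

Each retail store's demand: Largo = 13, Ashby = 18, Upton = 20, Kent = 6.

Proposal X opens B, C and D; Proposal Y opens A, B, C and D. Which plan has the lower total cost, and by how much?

Proposal X is cheaper by 35.

Proposal X: {B, C, D}: Largo→C 2·13=26, Ashby→B 4·18=72, Upton→B 3·20=60, Kent→B 2·6=12. Service 170; fixed 83; total 253.
Proposal Y: {A, B, C, D}: Largo→C 2·13=26, Ashby→B 4·18=72, Upton→B 3·20=60, Kent→B 2·6=12. Service 170; fixed 118; total 288.
Difference: |253 − 288| = 35.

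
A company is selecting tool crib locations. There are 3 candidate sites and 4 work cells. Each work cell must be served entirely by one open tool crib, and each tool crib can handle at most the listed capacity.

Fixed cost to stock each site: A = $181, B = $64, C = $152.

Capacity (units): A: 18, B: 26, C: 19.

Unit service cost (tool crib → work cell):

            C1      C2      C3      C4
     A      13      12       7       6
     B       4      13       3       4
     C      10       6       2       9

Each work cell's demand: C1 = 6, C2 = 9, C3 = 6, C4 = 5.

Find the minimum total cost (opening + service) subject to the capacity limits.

Open {B}: C1→B 4·6=24, C2→B 13·9=117, C3→B 3·6=18, C4→B 4·5=20.
Loads: B carries 26/26. Service 179; fixed 64; total 243.
Next best feasible plan costs 326.

Minimum total cost: 243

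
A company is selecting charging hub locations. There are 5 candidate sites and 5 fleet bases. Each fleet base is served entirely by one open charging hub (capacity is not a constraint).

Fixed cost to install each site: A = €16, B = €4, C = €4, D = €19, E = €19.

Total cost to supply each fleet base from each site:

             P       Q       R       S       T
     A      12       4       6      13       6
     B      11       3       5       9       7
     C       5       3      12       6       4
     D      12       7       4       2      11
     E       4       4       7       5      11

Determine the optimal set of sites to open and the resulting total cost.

For any fixed open set, each fleet base goes to its cheapest open site; total = fixed + service.
{B, C}: P→C 5, Q→B 3, R→B 5, S→C 6, T→C 4. Service 23; fixed 8; total 31.
{C}: service 30 + fixed 4 = 34
{B}: P→B 11, Q→B 3, R→B 5, S→B 9, T→B 7. Service 35; fixed 4; total 39.
{A, B, C, D, E}: service 17 + fixed 62 = 79
No other subset beats 31.

Open B and C; minimum total cost 31.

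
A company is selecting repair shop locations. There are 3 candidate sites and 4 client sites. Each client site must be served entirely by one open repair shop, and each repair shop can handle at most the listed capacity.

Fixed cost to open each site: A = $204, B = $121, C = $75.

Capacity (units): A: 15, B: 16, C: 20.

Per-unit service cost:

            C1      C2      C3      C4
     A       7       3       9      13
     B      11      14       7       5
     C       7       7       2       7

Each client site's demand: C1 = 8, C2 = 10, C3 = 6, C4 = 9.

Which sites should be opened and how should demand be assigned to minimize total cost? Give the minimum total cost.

Minimum total cost: 409

Open {B, C}: C1→C 7·8=56, C2→C 7·10=70, C3→B 7·6=42, C4→B 5·9=45.
Loads: B carries 15/16, C carries 18/20. Service 213; fixed 196; total 409.
Next best feasible plan costs 459.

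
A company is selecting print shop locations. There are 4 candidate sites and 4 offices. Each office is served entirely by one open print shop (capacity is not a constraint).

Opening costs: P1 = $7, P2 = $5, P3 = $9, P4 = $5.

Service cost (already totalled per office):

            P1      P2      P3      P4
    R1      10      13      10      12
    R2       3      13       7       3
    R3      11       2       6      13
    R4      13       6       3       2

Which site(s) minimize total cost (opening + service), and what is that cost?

For any fixed open set, each office goes to its cheapest open site; total = fixed + service.
{P2, P4}: R1→P4 12, R2→P4 3, R3→P2 2, R4→P4 2. Service 19; fixed 10; total 29.
{P1, P2}: service 21 + fixed 12 = 33
{P1, P2, P4}: service 17 + fixed 17 = 34
{P1, P2, P3, P4}: service 17 + fixed 26 = 43
No other subset beats 29.

Open P2 and P4; minimum total cost 29.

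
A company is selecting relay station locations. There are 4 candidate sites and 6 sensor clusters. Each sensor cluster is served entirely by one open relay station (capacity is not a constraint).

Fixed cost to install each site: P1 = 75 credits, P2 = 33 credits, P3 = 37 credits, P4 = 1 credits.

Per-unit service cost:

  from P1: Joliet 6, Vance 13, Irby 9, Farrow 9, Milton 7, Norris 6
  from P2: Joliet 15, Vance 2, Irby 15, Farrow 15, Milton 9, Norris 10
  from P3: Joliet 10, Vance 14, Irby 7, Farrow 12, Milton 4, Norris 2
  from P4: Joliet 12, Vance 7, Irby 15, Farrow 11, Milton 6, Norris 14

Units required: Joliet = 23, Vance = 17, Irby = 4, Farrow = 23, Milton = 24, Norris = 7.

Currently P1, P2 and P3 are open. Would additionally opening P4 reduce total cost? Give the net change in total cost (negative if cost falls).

Current service cost with {P1, P2, P3}: 517.
Adding P4: each sensor cluster re-picks its cheapest; new service cost 517, saving 0.
Extra fixed cost: 1. Net change = 1 − 0 = 1.
(Totals: 662 → 663.)

No — net change +1 (cost rises by 1).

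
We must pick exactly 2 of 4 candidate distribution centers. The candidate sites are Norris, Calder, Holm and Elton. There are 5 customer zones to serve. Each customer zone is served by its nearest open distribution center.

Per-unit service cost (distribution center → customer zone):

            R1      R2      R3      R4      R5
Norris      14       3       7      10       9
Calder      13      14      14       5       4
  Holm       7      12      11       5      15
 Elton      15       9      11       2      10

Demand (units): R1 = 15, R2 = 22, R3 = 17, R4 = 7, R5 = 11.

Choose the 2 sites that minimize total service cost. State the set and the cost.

With exactly 2 open, each customer zone uses its cheapest among the chosen.
{Norris, Holm}: R1→Holm 7·15=105, R2→Norris 3·22=66, R3→Norris 7·17=119, R4→Holm 5·7=35, R5→Norris 9·11=99. Service cost 424.
{Norris, Calder}: service cost 459
{Norris, Elton}: service cost 508
Among all 6 size-2 choices, {Norris, Holm} is lowest.

Choose Norris and Holm; total service cost 424.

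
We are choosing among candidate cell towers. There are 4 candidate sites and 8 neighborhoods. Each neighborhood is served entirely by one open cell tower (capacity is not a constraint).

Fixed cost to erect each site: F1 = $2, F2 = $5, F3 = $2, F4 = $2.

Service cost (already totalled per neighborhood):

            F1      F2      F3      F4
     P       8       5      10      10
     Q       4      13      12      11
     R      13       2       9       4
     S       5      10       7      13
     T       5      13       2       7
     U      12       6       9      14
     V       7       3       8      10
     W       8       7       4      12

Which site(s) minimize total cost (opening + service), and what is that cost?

Open F1, F2 and F3; minimum total cost 40.

For any fixed open set, each neighborhood goes to its cheapest open site; total = fixed + service.
{F1, F2, F3}: P→F2 5, Q→F1 4, R→F2 2, S→F1 5, T→F3 2, U→F2 6, V→F2 3, W→F3 4. Service 31; fixed 9; total 40.
{F1, F2, F3, F4}: P→F2 5, Q→F1 4, R→F2 2, S→F1 5, T→F3 2, U→F2 6, V→F2 3, W→F3 4. Service 31; fixed 11; total 42.
{F1, F2}: P→F2 5, Q→F1 4, R→F2 2, S→F1 5, T→F1 5, U→F2 6, V→F2 3, W→F2 7. Service 37; fixed 7; total 44.
{F1}: service 62 + fixed 2 = 64
No other subset beats 40.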